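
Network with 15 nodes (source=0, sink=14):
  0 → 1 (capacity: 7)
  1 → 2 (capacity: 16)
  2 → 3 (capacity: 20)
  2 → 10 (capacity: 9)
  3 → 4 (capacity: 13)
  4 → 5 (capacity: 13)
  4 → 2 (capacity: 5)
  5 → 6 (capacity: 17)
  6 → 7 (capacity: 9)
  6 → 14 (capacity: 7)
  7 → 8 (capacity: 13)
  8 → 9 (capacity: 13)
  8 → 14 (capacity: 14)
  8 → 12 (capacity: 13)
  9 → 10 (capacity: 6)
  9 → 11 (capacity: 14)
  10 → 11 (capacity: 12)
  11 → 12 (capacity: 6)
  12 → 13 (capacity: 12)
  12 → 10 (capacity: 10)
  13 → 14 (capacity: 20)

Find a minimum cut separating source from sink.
Min cut value = 7, edges: (0,1)

Min cut value: 7
Partition: S = [0], T = [1, 2, 3, 4, 5, 6, 7, 8, 9, 10, 11, 12, 13, 14]
Cut edges: (0,1)

By max-flow min-cut theorem, max flow = min cut = 7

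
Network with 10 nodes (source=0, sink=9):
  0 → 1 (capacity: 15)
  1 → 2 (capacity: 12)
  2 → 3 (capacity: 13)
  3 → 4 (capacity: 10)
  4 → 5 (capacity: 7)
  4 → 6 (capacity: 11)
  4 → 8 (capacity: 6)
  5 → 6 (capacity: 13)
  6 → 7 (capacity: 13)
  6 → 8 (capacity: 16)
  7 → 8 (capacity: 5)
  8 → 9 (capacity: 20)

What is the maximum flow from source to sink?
Maximum flow = 10

Max flow: 10

Flow assignment:
  0 → 1: 10/15
  1 → 2: 10/12
  2 → 3: 10/13
  3 → 4: 10/10
  4 → 6: 4/11
  4 → 8: 6/6
  6 → 8: 4/16
  8 → 9: 10/20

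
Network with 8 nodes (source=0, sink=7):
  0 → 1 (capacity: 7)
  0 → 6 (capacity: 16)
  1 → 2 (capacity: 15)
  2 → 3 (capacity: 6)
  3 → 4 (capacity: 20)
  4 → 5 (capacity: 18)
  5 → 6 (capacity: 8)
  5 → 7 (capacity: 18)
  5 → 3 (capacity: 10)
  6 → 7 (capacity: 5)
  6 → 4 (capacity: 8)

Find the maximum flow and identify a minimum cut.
Max flow = 19, Min cut edges: (2,3), (6,7), (6,4)

Maximum flow: 19
Minimum cut: (2,3), (6,7), (6,4)
Partition: S = [0, 1, 2, 6], T = [3, 4, 5, 7]

Max-flow min-cut theorem verified: both equal 19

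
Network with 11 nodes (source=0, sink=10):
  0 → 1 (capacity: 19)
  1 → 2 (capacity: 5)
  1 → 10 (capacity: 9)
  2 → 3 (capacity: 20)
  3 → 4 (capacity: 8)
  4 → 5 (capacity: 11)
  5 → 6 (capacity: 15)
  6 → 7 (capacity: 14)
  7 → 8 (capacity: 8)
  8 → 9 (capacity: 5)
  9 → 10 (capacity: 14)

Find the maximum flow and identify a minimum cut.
Max flow = 14, Min cut edges: (1,10), (8,9)

Maximum flow: 14
Minimum cut: (1,10), (8,9)
Partition: S = [0, 1, 2, 3, 4, 5, 6, 7, 8], T = [9, 10]

Max-flow min-cut theorem verified: both equal 14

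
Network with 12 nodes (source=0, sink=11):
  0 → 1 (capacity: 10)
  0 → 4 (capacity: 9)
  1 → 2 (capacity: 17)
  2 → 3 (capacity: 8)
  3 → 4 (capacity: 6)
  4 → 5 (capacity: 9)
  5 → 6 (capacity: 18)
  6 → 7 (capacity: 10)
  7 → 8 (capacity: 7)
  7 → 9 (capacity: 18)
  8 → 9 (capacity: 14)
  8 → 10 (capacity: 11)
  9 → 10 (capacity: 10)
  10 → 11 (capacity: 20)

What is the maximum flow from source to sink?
Maximum flow = 9

Max flow: 9

Flow assignment:
  0 → 1: 6/10
  0 → 4: 3/9
  1 → 2: 6/17
  2 → 3: 6/8
  3 → 4: 6/6
  4 → 5: 9/9
  5 → 6: 9/18
  6 → 7: 9/10
  7 → 8: 7/7
  7 → 9: 2/18
  8 → 10: 7/11
  9 → 10: 2/10
  10 → 11: 9/20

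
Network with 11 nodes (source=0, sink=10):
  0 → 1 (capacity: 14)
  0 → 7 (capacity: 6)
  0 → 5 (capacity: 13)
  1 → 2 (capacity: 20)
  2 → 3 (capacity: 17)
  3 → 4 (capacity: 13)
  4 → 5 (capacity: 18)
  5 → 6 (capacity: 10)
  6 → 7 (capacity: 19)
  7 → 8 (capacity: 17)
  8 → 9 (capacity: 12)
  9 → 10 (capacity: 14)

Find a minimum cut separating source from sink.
Min cut value = 12, edges: (8,9)

Min cut value: 12
Partition: S = [0, 1, 2, 3, 4, 5, 6, 7, 8], T = [9, 10]
Cut edges: (8,9)

By max-flow min-cut theorem, max flow = min cut = 12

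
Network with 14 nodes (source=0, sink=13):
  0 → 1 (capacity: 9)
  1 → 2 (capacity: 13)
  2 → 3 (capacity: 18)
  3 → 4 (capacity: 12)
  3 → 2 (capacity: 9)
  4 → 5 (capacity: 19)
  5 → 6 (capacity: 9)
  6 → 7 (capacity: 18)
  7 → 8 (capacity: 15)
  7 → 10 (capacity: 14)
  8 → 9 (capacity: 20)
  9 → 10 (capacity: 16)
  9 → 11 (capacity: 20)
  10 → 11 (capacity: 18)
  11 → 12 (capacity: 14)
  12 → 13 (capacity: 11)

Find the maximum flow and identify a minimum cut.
Max flow = 9, Min cut edges: (5,6)

Maximum flow: 9
Minimum cut: (5,6)
Partition: S = [0, 1, 2, 3, 4, 5], T = [6, 7, 8, 9, 10, 11, 12, 13]

Max-flow min-cut theorem verified: both equal 9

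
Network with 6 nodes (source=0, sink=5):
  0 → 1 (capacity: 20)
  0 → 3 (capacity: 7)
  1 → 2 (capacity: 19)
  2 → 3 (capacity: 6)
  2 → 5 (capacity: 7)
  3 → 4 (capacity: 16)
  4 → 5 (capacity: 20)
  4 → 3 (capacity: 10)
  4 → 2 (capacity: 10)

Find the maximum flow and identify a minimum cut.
Max flow = 20, Min cut edges: (0,3), (2,3), (2,5)

Maximum flow: 20
Minimum cut: (0,3), (2,3), (2,5)
Partition: S = [0, 1, 2], T = [3, 4, 5]

Max-flow min-cut theorem verified: both equal 20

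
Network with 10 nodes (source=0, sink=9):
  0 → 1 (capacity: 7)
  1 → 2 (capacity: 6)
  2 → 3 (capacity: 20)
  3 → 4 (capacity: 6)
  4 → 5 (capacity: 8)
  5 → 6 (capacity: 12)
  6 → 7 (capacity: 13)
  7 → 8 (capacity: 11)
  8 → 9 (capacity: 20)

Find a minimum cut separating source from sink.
Min cut value = 6, edges: (3,4)

Min cut value: 6
Partition: S = [0, 1, 2, 3], T = [4, 5, 6, 7, 8, 9]
Cut edges: (3,4)

By max-flow min-cut theorem, max flow = min cut = 6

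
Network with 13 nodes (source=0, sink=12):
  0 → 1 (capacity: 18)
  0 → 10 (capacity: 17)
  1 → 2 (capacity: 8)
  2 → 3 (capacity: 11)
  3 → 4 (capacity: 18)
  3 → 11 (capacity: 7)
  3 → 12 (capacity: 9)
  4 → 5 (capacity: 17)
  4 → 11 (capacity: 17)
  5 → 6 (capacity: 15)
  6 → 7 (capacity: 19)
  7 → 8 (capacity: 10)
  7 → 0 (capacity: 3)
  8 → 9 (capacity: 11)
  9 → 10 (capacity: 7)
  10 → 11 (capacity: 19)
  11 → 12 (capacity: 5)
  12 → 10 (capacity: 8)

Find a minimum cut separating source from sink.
Min cut value = 13, edges: (1,2), (11,12)

Min cut value: 13
Partition: S = [0, 1, 4, 5, 6, 7, 8, 9, 10, 11], T = [2, 3, 12]
Cut edges: (1,2), (11,12)

By max-flow min-cut theorem, max flow = min cut = 13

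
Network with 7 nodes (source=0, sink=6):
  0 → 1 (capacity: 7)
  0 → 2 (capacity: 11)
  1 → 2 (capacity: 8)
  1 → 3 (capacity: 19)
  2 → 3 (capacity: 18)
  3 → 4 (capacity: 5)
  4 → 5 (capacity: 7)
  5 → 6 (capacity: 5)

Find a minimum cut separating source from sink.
Min cut value = 5, edges: (5,6)

Min cut value: 5
Partition: S = [0, 1, 2, 3, 4, 5], T = [6]
Cut edges: (5,6)

By max-flow min-cut theorem, max flow = min cut = 5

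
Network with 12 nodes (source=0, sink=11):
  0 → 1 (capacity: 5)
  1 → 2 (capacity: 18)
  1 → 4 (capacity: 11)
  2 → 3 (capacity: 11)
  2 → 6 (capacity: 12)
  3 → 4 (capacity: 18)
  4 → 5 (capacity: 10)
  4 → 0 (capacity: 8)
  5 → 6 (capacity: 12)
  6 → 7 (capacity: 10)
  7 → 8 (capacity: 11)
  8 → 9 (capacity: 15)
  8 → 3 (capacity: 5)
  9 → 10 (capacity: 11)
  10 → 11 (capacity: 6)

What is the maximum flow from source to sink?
Maximum flow = 5

Max flow: 5

Flow assignment:
  0 → 1: 5/5
  1 → 2: 5/18
  2 → 6: 5/12
  6 → 7: 5/10
  7 → 8: 5/11
  8 → 9: 5/15
  9 → 10: 5/11
  10 → 11: 5/6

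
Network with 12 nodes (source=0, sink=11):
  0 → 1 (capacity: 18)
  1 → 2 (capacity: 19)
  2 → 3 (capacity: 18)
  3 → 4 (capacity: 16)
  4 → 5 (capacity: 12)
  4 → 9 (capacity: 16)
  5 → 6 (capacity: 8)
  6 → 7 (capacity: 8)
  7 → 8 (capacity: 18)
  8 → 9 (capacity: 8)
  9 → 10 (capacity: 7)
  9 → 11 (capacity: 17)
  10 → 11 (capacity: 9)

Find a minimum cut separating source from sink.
Min cut value = 16, edges: (3,4)

Min cut value: 16
Partition: S = [0, 1, 2, 3], T = [4, 5, 6, 7, 8, 9, 10, 11]
Cut edges: (3,4)

By max-flow min-cut theorem, max flow = min cut = 16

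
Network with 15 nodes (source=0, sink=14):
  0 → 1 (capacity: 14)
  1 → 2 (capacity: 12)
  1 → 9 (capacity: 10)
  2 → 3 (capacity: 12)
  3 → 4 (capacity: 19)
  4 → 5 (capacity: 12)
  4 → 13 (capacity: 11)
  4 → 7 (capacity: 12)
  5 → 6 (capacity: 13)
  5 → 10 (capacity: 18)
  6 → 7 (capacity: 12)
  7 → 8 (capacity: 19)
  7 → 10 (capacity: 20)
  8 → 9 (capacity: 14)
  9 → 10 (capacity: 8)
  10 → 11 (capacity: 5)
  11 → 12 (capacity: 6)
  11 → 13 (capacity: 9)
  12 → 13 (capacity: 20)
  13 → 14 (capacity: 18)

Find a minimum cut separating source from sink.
Min cut value = 14, edges: (0,1)

Min cut value: 14
Partition: S = [0], T = [1, 2, 3, 4, 5, 6, 7, 8, 9, 10, 11, 12, 13, 14]
Cut edges: (0,1)

By max-flow min-cut theorem, max flow = min cut = 14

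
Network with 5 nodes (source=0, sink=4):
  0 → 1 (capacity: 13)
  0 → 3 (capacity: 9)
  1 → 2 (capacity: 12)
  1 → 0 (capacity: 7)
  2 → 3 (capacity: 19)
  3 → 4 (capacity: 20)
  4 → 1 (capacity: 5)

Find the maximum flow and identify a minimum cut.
Max flow = 20, Min cut edges: (3,4)

Maximum flow: 20
Minimum cut: (3,4)
Partition: S = [0, 1, 2, 3], T = [4]

Max-flow min-cut theorem verified: both equal 20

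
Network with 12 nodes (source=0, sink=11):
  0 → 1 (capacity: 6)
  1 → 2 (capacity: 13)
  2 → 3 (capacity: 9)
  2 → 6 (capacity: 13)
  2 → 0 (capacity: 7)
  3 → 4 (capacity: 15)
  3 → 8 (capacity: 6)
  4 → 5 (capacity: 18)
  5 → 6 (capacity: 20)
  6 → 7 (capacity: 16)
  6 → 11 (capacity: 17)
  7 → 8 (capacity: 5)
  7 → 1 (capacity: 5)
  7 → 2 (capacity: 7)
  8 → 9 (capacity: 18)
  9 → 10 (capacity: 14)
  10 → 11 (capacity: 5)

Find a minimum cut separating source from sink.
Min cut value = 6, edges: (0,1)

Min cut value: 6
Partition: S = [0], T = [1, 2, 3, 4, 5, 6, 7, 8, 9, 10, 11]
Cut edges: (0,1)

By max-flow min-cut theorem, max flow = min cut = 6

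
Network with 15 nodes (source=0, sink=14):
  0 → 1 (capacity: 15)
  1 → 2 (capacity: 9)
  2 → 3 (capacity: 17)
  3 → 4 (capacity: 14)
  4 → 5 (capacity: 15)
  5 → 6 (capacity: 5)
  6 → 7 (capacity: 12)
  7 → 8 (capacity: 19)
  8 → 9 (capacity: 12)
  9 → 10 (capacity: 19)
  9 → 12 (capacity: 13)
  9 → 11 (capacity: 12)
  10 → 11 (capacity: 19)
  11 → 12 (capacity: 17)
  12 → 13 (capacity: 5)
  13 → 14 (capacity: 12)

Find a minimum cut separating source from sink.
Min cut value = 5, edges: (12,13)

Min cut value: 5
Partition: S = [0, 1, 2, 3, 4, 5, 6, 7, 8, 9, 10, 11, 12], T = [13, 14]
Cut edges: (12,13)

By max-flow min-cut theorem, max flow = min cut = 5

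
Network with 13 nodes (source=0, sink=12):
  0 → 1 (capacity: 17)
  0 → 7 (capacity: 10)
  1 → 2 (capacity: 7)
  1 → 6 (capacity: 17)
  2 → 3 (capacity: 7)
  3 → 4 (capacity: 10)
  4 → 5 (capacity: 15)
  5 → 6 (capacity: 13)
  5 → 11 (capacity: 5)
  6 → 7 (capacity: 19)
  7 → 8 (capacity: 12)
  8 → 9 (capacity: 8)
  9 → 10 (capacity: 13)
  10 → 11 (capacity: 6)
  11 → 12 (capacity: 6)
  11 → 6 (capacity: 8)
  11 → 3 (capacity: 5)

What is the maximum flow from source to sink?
Maximum flow = 6

Max flow: 6

Flow assignment:
  0 → 1: 6/17
  1 → 2: 6/7
  2 → 3: 6/7
  3 → 4: 6/10
  4 → 5: 6/15
  5 → 6: 1/13
  5 → 11: 5/5
  6 → 7: 1/19
  7 → 8: 1/12
  8 → 9: 1/8
  9 → 10: 1/13
  10 → 11: 1/6
  11 → 12: 6/6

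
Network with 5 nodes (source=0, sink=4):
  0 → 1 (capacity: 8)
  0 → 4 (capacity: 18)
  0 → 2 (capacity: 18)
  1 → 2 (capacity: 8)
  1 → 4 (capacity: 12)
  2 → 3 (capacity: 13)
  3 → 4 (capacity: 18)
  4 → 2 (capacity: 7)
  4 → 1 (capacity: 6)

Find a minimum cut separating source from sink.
Min cut value = 39, edges: (0,1), (0,4), (2,3)

Min cut value: 39
Partition: S = [0, 2], T = [1, 3, 4]
Cut edges: (0,1), (0,4), (2,3)

By max-flow min-cut theorem, max flow = min cut = 39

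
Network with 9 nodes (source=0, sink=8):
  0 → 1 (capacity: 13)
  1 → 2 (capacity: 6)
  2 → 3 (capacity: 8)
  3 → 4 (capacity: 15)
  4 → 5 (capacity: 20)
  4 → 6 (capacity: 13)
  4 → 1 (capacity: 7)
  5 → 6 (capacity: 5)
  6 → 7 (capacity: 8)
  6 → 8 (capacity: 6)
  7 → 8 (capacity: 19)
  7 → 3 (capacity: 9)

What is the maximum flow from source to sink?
Maximum flow = 6

Max flow: 6

Flow assignment:
  0 → 1: 6/13
  1 → 2: 6/6
  2 → 3: 6/8
  3 → 4: 6/15
  4 → 6: 6/13
  6 → 8: 6/6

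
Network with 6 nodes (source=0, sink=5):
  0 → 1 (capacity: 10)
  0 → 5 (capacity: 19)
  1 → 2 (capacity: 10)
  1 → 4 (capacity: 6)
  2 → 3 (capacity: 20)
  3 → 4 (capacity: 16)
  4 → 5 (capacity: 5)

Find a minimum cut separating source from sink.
Min cut value = 24, edges: (0,5), (4,5)

Min cut value: 24
Partition: S = [0, 1, 2, 3, 4], T = [5]
Cut edges: (0,5), (4,5)

By max-flow min-cut theorem, max flow = min cut = 24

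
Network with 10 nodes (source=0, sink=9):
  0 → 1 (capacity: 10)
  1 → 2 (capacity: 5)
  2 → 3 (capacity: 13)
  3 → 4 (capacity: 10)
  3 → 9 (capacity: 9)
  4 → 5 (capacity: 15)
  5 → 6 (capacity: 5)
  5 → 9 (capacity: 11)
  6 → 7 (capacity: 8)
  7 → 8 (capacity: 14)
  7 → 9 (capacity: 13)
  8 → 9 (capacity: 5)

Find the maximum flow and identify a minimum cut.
Max flow = 5, Min cut edges: (1,2)

Maximum flow: 5
Minimum cut: (1,2)
Partition: S = [0, 1], T = [2, 3, 4, 5, 6, 7, 8, 9]

Max-flow min-cut theorem verified: both equal 5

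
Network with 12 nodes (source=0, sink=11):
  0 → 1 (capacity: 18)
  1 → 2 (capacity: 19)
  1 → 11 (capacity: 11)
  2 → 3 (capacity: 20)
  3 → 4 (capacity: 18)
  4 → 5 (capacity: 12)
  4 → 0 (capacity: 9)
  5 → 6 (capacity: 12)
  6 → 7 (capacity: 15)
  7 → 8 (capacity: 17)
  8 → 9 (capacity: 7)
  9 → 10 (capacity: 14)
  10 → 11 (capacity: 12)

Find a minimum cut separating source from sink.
Min cut value = 18, edges: (1,11), (8,9)

Min cut value: 18
Partition: S = [0, 1, 2, 3, 4, 5, 6, 7, 8], T = [9, 10, 11]
Cut edges: (1,11), (8,9)

By max-flow min-cut theorem, max flow = min cut = 18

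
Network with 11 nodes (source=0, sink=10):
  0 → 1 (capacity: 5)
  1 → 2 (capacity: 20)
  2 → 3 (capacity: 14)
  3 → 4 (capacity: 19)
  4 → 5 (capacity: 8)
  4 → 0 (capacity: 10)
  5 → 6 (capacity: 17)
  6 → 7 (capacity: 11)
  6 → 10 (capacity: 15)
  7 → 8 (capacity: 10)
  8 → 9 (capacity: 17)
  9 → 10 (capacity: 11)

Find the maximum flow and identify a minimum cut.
Max flow = 5, Min cut edges: (0,1)

Maximum flow: 5
Minimum cut: (0,1)
Partition: S = [0], T = [1, 2, 3, 4, 5, 6, 7, 8, 9, 10]

Max-flow min-cut theorem verified: both equal 5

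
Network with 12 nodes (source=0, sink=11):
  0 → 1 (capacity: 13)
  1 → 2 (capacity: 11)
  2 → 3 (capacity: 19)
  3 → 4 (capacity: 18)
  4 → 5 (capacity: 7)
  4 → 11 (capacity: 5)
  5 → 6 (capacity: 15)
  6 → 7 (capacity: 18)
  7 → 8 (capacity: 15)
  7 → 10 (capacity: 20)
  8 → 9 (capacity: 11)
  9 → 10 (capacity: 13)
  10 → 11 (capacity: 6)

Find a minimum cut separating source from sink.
Min cut value = 11, edges: (4,11), (10,11)

Min cut value: 11
Partition: S = [0, 1, 2, 3, 4, 5, 6, 7, 8, 9, 10], T = [11]
Cut edges: (4,11), (10,11)

By max-flow min-cut theorem, max flow = min cut = 11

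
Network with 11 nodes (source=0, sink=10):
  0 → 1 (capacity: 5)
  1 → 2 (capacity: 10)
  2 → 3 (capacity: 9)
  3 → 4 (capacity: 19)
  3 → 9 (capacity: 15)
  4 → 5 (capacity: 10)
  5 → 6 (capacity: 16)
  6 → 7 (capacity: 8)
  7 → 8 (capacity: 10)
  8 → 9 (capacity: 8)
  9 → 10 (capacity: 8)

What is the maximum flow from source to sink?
Maximum flow = 5

Max flow: 5

Flow assignment:
  0 → 1: 5/5
  1 → 2: 5/10
  2 → 3: 5/9
  3 → 9: 5/15
  9 → 10: 5/8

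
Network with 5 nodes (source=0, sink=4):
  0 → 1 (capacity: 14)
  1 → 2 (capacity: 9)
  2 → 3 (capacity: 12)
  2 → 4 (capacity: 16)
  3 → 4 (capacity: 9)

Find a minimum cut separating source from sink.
Min cut value = 9, edges: (1,2)

Min cut value: 9
Partition: S = [0, 1], T = [2, 3, 4]
Cut edges: (1,2)

By max-flow min-cut theorem, max flow = min cut = 9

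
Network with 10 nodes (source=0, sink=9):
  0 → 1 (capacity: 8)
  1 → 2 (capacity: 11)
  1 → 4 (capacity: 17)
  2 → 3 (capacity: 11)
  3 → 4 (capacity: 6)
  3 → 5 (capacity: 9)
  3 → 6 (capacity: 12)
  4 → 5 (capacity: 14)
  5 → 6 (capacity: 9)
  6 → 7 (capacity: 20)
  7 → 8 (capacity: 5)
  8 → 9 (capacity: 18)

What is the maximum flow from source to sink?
Maximum flow = 5

Max flow: 5

Flow assignment:
  0 → 1: 5/8
  1 → 2: 5/11
  2 → 3: 5/11
  3 → 6: 5/12
  6 → 7: 5/20
  7 → 8: 5/5
  8 → 9: 5/18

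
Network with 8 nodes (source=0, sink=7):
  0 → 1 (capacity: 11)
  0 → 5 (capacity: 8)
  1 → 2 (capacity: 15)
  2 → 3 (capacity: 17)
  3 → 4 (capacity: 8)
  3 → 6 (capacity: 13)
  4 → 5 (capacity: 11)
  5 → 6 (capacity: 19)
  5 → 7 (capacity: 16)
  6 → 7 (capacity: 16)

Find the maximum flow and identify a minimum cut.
Max flow = 19, Min cut edges: (0,1), (0,5)

Maximum flow: 19
Minimum cut: (0,1), (0,5)
Partition: S = [0], T = [1, 2, 3, 4, 5, 6, 7]

Max-flow min-cut theorem verified: both equal 19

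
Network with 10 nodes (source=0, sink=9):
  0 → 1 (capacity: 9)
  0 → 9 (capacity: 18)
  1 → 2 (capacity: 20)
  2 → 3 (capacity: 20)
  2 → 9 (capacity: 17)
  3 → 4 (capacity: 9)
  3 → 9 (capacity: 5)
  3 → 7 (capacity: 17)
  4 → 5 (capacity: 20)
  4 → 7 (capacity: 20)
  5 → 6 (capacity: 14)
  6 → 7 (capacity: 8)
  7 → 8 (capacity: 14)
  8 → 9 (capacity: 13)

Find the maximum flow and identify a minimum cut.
Max flow = 27, Min cut edges: (0,1), (0,9)

Maximum flow: 27
Minimum cut: (0,1), (0,9)
Partition: S = [0], T = [1, 2, 3, 4, 5, 6, 7, 8, 9]

Max-flow min-cut theorem verified: both equal 27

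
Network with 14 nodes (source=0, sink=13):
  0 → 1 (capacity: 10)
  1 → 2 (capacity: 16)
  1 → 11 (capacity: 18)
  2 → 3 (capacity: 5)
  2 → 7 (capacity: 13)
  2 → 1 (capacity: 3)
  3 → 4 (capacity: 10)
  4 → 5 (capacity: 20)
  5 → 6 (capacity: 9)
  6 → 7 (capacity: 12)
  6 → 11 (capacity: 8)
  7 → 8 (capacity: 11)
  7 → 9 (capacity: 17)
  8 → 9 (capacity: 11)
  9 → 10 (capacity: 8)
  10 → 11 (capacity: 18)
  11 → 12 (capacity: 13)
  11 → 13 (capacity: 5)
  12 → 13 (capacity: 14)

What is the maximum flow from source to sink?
Maximum flow = 10

Max flow: 10

Flow assignment:
  0 → 1: 10/10
  1 → 11: 10/18
  11 → 12: 5/13
  11 → 13: 5/5
  12 → 13: 5/14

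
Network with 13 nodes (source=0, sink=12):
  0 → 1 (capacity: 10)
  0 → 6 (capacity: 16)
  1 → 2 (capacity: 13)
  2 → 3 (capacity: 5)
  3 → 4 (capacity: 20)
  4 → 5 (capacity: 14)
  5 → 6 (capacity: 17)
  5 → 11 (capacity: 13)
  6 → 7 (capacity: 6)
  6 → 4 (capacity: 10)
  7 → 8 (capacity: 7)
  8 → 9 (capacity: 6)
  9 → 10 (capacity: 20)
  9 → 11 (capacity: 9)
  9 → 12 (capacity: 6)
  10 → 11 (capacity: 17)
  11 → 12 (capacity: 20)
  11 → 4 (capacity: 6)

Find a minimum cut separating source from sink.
Min cut value = 19, edges: (5,11), (8,9)

Min cut value: 19
Partition: S = [0, 1, 2, 3, 4, 5, 6, 7, 8], T = [9, 10, 11, 12]
Cut edges: (5,11), (8,9)

By max-flow min-cut theorem, max flow = min cut = 19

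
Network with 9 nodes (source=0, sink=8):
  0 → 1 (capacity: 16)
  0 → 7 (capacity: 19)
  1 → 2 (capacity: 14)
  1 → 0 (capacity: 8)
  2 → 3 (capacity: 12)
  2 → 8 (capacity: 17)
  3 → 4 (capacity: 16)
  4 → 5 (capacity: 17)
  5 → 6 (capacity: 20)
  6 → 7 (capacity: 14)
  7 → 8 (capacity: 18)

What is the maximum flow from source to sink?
Maximum flow = 32

Max flow: 32

Flow assignment:
  0 → 1: 14/16
  0 → 7: 18/19
  1 → 2: 14/14
  2 → 8: 14/17
  7 → 8: 18/18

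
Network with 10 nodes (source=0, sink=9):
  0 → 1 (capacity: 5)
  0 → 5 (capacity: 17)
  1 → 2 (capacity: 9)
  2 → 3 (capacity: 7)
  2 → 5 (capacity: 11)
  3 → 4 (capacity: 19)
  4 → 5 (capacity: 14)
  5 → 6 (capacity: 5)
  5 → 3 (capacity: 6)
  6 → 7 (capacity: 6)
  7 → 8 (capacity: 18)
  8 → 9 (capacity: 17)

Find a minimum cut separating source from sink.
Min cut value = 5, edges: (5,6)

Min cut value: 5
Partition: S = [0, 1, 2, 3, 4, 5], T = [6, 7, 8, 9]
Cut edges: (5,6)

By max-flow min-cut theorem, max flow = min cut = 5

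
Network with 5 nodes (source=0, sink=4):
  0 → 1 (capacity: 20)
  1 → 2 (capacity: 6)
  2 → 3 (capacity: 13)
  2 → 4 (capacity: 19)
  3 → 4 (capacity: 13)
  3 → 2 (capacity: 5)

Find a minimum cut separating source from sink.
Min cut value = 6, edges: (1,2)

Min cut value: 6
Partition: S = [0, 1], T = [2, 3, 4]
Cut edges: (1,2)

By max-flow min-cut theorem, max flow = min cut = 6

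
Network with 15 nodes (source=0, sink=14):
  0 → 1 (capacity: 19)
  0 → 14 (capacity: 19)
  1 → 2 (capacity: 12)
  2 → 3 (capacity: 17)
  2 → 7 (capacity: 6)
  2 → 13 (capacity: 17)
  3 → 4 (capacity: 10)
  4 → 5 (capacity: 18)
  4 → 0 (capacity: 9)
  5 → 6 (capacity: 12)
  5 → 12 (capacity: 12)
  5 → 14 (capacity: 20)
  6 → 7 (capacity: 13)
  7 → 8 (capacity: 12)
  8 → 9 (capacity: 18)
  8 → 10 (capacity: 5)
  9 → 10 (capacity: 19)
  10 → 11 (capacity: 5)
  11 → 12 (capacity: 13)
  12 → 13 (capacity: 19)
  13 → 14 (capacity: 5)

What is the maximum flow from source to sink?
Maximum flow = 31

Max flow: 31

Flow assignment:
  0 → 1: 12/19
  0 → 14: 19/19
  1 → 2: 12/12
  2 → 3: 7/17
  2 → 13: 5/17
  3 → 4: 7/10
  4 → 5: 7/18
  5 → 14: 7/20
  13 → 14: 5/5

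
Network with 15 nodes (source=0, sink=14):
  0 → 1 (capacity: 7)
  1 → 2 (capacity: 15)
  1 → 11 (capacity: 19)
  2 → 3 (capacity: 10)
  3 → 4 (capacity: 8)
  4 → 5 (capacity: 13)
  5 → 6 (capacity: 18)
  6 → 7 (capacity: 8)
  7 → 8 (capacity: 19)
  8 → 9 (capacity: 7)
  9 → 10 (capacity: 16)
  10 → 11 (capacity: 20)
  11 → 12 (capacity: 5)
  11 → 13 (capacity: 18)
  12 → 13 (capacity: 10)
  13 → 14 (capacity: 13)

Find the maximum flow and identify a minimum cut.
Max flow = 7, Min cut edges: (0,1)

Maximum flow: 7
Minimum cut: (0,1)
Partition: S = [0], T = [1, 2, 3, 4, 5, 6, 7, 8, 9, 10, 11, 12, 13, 14]

Max-flow min-cut theorem verified: both equal 7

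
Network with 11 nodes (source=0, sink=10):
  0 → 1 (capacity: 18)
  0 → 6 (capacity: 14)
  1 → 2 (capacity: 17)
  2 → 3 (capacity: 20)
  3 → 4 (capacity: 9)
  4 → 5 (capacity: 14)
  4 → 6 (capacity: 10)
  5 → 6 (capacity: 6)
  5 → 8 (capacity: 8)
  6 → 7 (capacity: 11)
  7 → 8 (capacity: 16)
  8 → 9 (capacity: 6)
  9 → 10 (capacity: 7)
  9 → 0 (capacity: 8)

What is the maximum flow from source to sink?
Maximum flow = 6

Max flow: 6

Flow assignment:
  0 → 1: 6/18
  1 → 2: 6/17
  2 → 3: 6/20
  3 → 4: 6/9
  4 → 5: 6/14
  5 → 8: 6/8
  8 → 9: 6/6
  9 → 10: 6/7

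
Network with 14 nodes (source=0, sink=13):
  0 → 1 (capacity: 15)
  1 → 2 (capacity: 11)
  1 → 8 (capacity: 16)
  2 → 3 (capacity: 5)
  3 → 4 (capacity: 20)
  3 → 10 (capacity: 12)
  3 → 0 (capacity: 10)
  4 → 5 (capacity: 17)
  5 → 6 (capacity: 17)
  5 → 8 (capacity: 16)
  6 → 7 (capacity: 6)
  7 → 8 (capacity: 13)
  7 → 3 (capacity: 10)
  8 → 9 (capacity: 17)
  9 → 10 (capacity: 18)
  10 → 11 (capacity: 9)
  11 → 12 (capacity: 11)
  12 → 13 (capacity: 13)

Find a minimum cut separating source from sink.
Min cut value = 9, edges: (10,11)

Min cut value: 9
Partition: S = [0, 1, 2, 3, 4, 5, 6, 7, 8, 9, 10], T = [11, 12, 13]
Cut edges: (10,11)

By max-flow min-cut theorem, max flow = min cut = 9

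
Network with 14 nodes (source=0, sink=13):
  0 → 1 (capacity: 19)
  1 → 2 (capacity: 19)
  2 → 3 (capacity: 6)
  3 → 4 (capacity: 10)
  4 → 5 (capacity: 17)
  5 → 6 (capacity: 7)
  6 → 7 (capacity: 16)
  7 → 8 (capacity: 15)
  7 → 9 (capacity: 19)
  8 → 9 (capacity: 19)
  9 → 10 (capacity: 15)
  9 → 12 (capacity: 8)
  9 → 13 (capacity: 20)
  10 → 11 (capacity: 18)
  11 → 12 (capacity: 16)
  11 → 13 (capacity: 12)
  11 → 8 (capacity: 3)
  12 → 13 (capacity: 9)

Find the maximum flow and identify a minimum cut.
Max flow = 6, Min cut edges: (2,3)

Maximum flow: 6
Minimum cut: (2,3)
Partition: S = [0, 1, 2], T = [3, 4, 5, 6, 7, 8, 9, 10, 11, 12, 13]

Max-flow min-cut theorem verified: both equal 6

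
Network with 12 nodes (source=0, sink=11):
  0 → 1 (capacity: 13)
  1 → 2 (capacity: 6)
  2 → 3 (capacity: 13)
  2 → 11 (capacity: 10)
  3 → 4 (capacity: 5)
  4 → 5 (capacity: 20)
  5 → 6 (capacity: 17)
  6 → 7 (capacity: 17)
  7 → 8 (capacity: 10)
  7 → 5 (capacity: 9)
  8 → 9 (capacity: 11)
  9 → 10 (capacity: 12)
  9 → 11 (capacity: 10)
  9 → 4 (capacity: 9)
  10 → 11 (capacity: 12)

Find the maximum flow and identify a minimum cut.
Max flow = 6, Min cut edges: (1,2)

Maximum flow: 6
Minimum cut: (1,2)
Partition: S = [0, 1], T = [2, 3, 4, 5, 6, 7, 8, 9, 10, 11]

Max-flow min-cut theorem verified: both equal 6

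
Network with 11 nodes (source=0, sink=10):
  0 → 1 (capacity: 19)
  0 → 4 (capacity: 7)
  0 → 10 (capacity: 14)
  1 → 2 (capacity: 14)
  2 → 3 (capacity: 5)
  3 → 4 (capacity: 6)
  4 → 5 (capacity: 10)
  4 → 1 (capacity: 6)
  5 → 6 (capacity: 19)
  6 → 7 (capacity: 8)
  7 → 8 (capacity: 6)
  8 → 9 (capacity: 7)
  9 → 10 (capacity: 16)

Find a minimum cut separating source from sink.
Min cut value = 20, edges: (0,10), (7,8)

Min cut value: 20
Partition: S = [0, 1, 2, 3, 4, 5, 6, 7], T = [8, 9, 10]
Cut edges: (0,10), (7,8)

By max-flow min-cut theorem, max flow = min cut = 20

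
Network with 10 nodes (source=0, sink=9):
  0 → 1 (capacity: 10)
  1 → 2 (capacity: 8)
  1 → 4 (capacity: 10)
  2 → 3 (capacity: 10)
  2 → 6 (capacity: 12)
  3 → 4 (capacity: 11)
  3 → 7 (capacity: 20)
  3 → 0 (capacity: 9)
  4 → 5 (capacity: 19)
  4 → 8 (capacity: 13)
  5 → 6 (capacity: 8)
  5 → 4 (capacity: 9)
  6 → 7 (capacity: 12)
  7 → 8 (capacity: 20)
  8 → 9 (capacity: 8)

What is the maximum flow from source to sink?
Maximum flow = 8

Max flow: 8

Flow assignment:
  0 → 1: 8/10
  1 → 4: 8/10
  4 → 8: 8/13
  8 → 9: 8/8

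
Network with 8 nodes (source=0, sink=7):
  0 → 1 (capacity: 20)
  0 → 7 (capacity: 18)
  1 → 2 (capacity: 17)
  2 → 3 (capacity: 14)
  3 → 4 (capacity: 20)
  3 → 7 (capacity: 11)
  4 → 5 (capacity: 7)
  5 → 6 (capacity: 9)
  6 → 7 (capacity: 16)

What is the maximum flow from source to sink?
Maximum flow = 32

Max flow: 32

Flow assignment:
  0 → 1: 14/20
  0 → 7: 18/18
  1 → 2: 14/17
  2 → 3: 14/14
  3 → 4: 3/20
  3 → 7: 11/11
  4 → 5: 3/7
  5 → 6: 3/9
  6 → 7: 3/16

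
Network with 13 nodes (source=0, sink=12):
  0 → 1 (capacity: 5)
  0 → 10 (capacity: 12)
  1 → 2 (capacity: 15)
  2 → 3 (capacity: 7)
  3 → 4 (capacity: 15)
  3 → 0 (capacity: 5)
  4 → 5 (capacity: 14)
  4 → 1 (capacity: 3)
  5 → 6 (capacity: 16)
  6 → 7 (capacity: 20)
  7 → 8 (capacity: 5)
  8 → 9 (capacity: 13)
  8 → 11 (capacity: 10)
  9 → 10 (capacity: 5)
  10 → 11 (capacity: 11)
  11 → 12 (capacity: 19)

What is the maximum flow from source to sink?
Maximum flow = 16

Max flow: 16

Flow assignment:
  0 → 1: 5/5
  0 → 10: 11/12
  1 → 2: 5/15
  2 → 3: 5/7
  3 → 4: 5/15
  4 → 5: 5/14
  5 → 6: 5/16
  6 → 7: 5/20
  7 → 8: 5/5
  8 → 11: 5/10
  10 → 11: 11/11
  11 → 12: 16/19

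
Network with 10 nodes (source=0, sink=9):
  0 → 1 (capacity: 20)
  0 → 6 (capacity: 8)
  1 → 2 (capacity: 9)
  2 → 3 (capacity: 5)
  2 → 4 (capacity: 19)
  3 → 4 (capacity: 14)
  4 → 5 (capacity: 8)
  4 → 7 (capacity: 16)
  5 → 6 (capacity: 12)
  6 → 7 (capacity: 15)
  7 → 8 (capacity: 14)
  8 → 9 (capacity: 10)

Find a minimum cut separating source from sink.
Min cut value = 10, edges: (8,9)

Min cut value: 10
Partition: S = [0, 1, 2, 3, 4, 5, 6, 7, 8], T = [9]
Cut edges: (8,9)

By max-flow min-cut theorem, max flow = min cut = 10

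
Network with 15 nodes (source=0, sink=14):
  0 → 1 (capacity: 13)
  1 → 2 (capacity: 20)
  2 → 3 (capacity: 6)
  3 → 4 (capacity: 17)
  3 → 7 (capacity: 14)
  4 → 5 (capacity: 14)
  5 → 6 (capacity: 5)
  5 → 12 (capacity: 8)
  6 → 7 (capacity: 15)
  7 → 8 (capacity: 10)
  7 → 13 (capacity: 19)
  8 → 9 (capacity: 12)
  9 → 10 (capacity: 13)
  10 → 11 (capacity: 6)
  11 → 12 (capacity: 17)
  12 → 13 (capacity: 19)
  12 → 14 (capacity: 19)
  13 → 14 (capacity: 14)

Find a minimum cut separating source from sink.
Min cut value = 6, edges: (2,3)

Min cut value: 6
Partition: S = [0, 1, 2], T = [3, 4, 5, 6, 7, 8, 9, 10, 11, 12, 13, 14]
Cut edges: (2,3)

By max-flow min-cut theorem, max flow = min cut = 6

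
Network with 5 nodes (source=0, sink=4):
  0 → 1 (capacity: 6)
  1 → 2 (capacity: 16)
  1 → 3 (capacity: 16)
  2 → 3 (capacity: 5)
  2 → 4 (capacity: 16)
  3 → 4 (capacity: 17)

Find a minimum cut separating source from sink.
Min cut value = 6, edges: (0,1)

Min cut value: 6
Partition: S = [0], T = [1, 2, 3, 4]
Cut edges: (0,1)

By max-flow min-cut theorem, max flow = min cut = 6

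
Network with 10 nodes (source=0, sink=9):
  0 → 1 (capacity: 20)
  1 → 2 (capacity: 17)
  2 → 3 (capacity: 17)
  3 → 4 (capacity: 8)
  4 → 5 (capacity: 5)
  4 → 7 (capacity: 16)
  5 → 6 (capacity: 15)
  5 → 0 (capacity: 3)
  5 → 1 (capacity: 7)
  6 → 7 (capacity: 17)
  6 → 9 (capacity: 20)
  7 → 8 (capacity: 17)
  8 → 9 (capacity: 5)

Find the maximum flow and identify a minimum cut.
Max flow = 8, Min cut edges: (3,4)

Maximum flow: 8
Minimum cut: (3,4)
Partition: S = [0, 1, 2, 3], T = [4, 5, 6, 7, 8, 9]

Max-flow min-cut theorem verified: both equal 8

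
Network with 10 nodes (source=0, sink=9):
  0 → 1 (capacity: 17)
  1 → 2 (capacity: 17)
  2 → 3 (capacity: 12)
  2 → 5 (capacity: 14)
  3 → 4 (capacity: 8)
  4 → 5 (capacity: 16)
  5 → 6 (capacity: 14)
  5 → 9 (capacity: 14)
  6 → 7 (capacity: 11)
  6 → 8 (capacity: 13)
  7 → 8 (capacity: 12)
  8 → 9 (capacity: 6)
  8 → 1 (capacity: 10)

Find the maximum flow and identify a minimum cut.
Max flow = 17, Min cut edges: (1,2)

Maximum flow: 17
Minimum cut: (1,2)
Partition: S = [0, 1], T = [2, 3, 4, 5, 6, 7, 8, 9]

Max-flow min-cut theorem verified: both equal 17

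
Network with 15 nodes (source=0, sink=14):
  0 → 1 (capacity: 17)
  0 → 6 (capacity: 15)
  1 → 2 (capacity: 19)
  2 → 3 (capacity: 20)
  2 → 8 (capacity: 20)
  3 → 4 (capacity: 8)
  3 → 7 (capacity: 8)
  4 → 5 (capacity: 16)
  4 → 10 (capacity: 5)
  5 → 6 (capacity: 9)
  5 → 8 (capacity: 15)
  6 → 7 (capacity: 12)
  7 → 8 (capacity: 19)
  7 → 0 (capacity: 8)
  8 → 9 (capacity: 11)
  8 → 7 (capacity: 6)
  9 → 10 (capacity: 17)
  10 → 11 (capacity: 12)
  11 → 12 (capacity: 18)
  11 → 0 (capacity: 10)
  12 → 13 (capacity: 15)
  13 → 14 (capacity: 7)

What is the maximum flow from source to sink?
Maximum flow = 7

Max flow: 7

Flow assignment:
  0 → 1: 8/17
  0 → 6: 12/15
  1 → 2: 8/19
  2 → 3: 8/20
  3 → 4: 5/8
  3 → 7: 3/8
  4 → 10: 5/5
  6 → 7: 12/12
  7 → 8: 7/19
  7 → 0: 8/8
  8 → 9: 7/11
  9 → 10: 7/17
  10 → 11: 12/12
  11 → 12: 7/18
  11 → 0: 5/10
  12 → 13: 7/15
  13 → 14: 7/7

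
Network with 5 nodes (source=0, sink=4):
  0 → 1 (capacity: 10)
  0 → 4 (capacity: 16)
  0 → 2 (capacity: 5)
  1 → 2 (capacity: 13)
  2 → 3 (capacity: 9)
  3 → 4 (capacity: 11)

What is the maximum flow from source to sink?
Maximum flow = 25

Max flow: 25

Flow assignment:
  0 → 1: 9/10
  0 → 4: 16/16
  1 → 2: 9/13
  2 → 3: 9/9
  3 → 4: 9/11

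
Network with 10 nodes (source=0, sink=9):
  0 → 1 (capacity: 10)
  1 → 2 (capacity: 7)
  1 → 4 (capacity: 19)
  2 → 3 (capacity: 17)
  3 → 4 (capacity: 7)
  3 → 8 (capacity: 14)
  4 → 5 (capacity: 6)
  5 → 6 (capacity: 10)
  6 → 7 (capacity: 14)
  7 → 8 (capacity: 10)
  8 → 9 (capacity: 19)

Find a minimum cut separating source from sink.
Min cut value = 10, edges: (0,1)

Min cut value: 10
Partition: S = [0], T = [1, 2, 3, 4, 5, 6, 7, 8, 9]
Cut edges: (0,1)

By max-flow min-cut theorem, max flow = min cut = 10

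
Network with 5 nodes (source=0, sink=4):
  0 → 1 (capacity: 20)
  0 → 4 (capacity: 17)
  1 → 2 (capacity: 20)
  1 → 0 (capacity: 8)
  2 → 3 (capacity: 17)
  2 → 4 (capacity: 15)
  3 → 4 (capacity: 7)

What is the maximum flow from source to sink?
Maximum flow = 37

Max flow: 37

Flow assignment:
  0 → 1: 20/20
  0 → 4: 17/17
  1 → 2: 20/20
  2 → 3: 5/17
  2 → 4: 15/15
  3 → 4: 5/7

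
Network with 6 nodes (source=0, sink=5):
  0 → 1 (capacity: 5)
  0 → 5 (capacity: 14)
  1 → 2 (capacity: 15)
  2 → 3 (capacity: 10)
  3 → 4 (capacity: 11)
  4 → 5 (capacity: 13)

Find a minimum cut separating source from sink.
Min cut value = 19, edges: (0,1), (0,5)

Min cut value: 19
Partition: S = [0], T = [1, 2, 3, 4, 5]
Cut edges: (0,1), (0,5)

By max-flow min-cut theorem, max flow = min cut = 19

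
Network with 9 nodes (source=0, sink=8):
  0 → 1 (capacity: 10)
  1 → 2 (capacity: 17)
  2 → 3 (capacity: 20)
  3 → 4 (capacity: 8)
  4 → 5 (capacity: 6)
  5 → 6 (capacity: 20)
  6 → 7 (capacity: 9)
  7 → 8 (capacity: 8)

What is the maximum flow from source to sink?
Maximum flow = 6

Max flow: 6

Flow assignment:
  0 → 1: 6/10
  1 → 2: 6/17
  2 → 3: 6/20
  3 → 4: 6/8
  4 → 5: 6/6
  5 → 6: 6/20
  6 → 7: 6/9
  7 → 8: 6/8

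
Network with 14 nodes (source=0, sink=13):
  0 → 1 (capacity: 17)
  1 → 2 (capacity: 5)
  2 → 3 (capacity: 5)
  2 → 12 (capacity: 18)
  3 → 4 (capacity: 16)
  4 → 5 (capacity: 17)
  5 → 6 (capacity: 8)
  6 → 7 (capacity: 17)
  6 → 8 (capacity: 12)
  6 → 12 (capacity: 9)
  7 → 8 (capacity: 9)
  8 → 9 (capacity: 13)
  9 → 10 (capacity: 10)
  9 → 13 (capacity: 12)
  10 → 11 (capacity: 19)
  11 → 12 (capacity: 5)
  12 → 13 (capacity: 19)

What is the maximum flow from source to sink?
Maximum flow = 5

Max flow: 5

Flow assignment:
  0 → 1: 5/17
  1 → 2: 5/5
  2 → 12: 5/18
  12 → 13: 5/19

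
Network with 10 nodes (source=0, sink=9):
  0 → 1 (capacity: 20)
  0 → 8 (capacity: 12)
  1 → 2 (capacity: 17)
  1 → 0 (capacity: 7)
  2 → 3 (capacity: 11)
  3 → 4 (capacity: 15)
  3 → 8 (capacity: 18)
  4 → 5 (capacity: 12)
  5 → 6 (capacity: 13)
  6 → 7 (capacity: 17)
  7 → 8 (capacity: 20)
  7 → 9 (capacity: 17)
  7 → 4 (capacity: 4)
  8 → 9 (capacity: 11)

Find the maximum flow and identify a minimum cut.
Max flow = 22, Min cut edges: (2,3), (8,9)

Maximum flow: 22
Minimum cut: (2,3), (8,9)
Partition: S = [0, 1, 2, 8], T = [3, 4, 5, 6, 7, 9]

Max-flow min-cut theorem verified: both equal 22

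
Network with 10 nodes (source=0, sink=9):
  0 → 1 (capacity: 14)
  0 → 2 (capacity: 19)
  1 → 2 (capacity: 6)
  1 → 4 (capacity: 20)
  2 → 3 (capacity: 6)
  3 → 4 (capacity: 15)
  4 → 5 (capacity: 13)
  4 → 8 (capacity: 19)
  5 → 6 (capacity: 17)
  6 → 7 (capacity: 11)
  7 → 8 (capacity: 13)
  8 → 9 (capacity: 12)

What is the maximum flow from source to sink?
Maximum flow = 12

Max flow: 12

Flow assignment:
  0 → 1: 6/14
  0 → 2: 6/19
  1 → 4: 6/20
  2 → 3: 6/6
  3 → 4: 6/15
  4 → 5: 1/13
  4 → 8: 11/19
  5 → 6: 1/17
  6 → 7: 1/11
  7 → 8: 1/13
  8 → 9: 12/12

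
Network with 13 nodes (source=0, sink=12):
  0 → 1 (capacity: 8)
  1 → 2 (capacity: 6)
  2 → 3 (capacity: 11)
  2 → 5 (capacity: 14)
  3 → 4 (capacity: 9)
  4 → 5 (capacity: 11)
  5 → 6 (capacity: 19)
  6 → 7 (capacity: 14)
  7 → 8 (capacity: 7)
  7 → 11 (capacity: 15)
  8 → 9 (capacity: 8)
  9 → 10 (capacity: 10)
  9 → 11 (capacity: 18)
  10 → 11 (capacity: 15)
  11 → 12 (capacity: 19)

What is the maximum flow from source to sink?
Maximum flow = 6

Max flow: 6

Flow assignment:
  0 → 1: 6/8
  1 → 2: 6/6
  2 → 5: 6/14
  5 → 6: 6/19
  6 → 7: 6/14
  7 → 11: 6/15
  11 → 12: 6/19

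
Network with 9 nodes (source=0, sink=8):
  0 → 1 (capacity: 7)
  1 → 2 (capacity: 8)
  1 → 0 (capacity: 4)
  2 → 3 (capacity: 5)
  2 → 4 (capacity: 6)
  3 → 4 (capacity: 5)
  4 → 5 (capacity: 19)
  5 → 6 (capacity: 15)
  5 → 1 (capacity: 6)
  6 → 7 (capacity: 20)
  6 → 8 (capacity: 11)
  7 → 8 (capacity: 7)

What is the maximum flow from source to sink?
Maximum flow = 7

Max flow: 7

Flow assignment:
  0 → 1: 7/7
  1 → 2: 7/8
  2 → 3: 1/5
  2 → 4: 6/6
  3 → 4: 1/5
  4 → 5: 7/19
  5 → 6: 7/15
  6 → 8: 7/11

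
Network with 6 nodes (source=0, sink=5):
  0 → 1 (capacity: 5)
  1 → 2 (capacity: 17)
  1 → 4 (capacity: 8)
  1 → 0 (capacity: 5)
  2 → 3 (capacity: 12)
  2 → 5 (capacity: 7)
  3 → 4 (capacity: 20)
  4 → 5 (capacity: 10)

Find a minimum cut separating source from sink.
Min cut value = 5, edges: (0,1)

Min cut value: 5
Partition: S = [0], T = [1, 2, 3, 4, 5]
Cut edges: (0,1)

By max-flow min-cut theorem, max flow = min cut = 5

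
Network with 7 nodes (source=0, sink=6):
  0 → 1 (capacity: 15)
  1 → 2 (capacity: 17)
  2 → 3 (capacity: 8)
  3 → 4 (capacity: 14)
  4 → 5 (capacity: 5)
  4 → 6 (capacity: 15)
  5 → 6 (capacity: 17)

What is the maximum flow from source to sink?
Maximum flow = 8

Max flow: 8

Flow assignment:
  0 → 1: 8/15
  1 → 2: 8/17
  2 → 3: 8/8
  3 → 4: 8/14
  4 → 6: 8/15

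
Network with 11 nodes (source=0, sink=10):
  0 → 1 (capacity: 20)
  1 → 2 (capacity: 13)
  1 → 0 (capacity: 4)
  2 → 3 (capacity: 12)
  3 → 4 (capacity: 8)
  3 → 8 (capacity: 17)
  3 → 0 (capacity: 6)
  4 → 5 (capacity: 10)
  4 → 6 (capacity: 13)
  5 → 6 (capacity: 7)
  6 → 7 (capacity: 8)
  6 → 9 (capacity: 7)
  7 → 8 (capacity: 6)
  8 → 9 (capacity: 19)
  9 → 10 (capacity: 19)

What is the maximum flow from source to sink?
Maximum flow = 12

Max flow: 12

Flow assignment:
  0 → 1: 12/20
  1 → 2: 12/13
  2 → 3: 12/12
  3 → 8: 12/17
  8 → 9: 12/19
  9 → 10: 12/19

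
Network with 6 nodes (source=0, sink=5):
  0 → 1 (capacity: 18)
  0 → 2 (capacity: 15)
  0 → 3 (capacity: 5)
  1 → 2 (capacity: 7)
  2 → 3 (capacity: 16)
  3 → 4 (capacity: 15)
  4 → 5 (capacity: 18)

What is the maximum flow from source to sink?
Maximum flow = 15

Max flow: 15

Flow assignment:
  0 → 1: 7/18
  0 → 2: 8/15
  1 → 2: 7/7
  2 → 3: 15/16
  3 → 4: 15/15
  4 → 5: 15/18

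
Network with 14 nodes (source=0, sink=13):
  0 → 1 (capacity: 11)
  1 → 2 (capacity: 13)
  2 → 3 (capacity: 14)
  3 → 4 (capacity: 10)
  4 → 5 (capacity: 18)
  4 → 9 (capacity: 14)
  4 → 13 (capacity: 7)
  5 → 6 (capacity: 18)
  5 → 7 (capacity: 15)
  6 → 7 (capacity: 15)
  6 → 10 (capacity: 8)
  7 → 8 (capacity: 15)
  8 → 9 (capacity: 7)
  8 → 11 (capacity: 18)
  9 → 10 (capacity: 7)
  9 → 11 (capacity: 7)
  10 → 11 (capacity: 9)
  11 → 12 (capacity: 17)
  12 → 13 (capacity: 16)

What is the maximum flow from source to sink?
Maximum flow = 10

Max flow: 10

Flow assignment:
  0 → 1: 10/11
  1 → 2: 10/13
  2 → 3: 10/14
  3 → 4: 10/10
  4 → 9: 3/14
  4 → 13: 7/7
  9 → 11: 3/7
  11 → 12: 3/17
  12 → 13: 3/16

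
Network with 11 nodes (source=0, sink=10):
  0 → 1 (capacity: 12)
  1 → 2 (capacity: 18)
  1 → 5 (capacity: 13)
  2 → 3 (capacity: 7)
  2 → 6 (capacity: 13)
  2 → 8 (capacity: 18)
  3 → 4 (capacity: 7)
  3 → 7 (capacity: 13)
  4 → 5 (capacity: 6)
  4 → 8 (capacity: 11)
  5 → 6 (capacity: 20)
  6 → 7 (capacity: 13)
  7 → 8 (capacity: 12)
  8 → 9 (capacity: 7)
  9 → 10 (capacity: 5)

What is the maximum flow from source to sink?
Maximum flow = 5

Max flow: 5

Flow assignment:
  0 → 1: 5/12
  1 → 2: 5/18
  2 → 8: 5/18
  8 → 9: 5/7
  9 → 10: 5/5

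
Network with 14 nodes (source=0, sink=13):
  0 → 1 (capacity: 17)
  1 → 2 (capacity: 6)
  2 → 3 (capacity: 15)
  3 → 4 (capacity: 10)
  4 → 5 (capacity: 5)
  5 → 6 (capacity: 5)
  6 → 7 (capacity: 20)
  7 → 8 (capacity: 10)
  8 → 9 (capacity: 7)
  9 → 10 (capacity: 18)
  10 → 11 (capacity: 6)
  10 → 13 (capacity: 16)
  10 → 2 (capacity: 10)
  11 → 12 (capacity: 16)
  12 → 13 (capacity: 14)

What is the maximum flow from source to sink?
Maximum flow = 5

Max flow: 5

Flow assignment:
  0 → 1: 5/17
  1 → 2: 5/6
  2 → 3: 5/15
  3 → 4: 5/10
  4 → 5: 5/5
  5 → 6: 5/5
  6 → 7: 5/20
  7 → 8: 5/10
  8 → 9: 5/7
  9 → 10: 5/18
  10 → 13: 5/16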